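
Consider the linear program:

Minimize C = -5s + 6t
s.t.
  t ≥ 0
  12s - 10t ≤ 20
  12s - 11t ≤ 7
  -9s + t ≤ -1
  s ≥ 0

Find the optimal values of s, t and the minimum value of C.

s = 7/12, t = 0, minimum C = -35/12

Feasible corners and C = -5s + 6t:
  (7/12, 0) → C = -35/12
  (1/9, 0) → C = -5/9
  (25/2, 13) → C = 31/2
The feasible region is unbounded (it extends along (5, 6), (1, 9)), but C strictly increases along every unbounded feasible direction, so there is no improving ray and the minimum is attained at a vertex.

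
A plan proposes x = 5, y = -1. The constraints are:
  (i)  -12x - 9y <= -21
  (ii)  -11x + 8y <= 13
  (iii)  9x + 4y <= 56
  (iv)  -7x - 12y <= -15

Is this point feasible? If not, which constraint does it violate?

(i): -51 ≤ -21 ✓
(ii): -63 ≤ 13 ✓
(iii): 41 ≤ 56 ✓
(iv): -23 ≤ -15 ✓

feasible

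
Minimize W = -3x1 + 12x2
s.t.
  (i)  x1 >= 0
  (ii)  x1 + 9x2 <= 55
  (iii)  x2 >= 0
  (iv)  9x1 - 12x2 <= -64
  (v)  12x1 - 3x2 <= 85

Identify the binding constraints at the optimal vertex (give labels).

(i) and (iv)

Vertices and W = -3x1 + 12x2:
  (0, 55/9) → W = 220/3
  (0, 16/3) → W = 64
  (28/31, 559/93) → W = 2152/31

The minimum is at (0, 16/3). Substituting into each constraint, equality holds for (i) and (iv); the remaining constraints have slack.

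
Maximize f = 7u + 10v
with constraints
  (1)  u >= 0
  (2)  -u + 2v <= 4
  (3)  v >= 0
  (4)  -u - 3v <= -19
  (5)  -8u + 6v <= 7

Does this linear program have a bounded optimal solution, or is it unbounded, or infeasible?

From the feasible point (26/5, 23/5), moving in the direction (2, 1) keeps every constraint satisfied while f increases without bound.

unbounded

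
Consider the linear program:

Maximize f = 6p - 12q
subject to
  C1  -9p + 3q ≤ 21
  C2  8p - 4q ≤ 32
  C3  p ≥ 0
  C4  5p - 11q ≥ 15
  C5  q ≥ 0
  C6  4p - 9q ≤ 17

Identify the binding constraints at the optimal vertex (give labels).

Vertices and f = 6p - 12q:
  (73/17, 10/17) → f = 318/17
  (4, 0) → f = 24
  (3, 0) → f = 18

The maximum is at (4, 0). Substituting into each constraint, equality holds for C2 and C5; the remaining constraints have slack.

C2 and C5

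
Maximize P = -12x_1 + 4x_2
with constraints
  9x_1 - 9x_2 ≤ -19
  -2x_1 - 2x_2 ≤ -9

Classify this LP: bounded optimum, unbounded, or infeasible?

From the feasible point (43/36, 119/36), moving in the direction (-2, 2) keeps every constraint satisfied while P increases without bound.

unbounded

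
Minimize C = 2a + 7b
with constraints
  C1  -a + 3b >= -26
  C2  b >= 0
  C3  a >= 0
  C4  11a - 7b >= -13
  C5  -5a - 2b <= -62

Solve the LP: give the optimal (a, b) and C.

The feasible region is unbounded (it extends along (3, 1), (7, 11)), but C strictly increases along every unbounded feasible direction, so there is no improving ray and the minimum is attained at a vertex.

The optimum lies where b = 0 and -5a - 2b = -62.
Solving simultaneously gives a = 62/5, b = 0.

a = 62/5, b = 0, minimum C = 124/5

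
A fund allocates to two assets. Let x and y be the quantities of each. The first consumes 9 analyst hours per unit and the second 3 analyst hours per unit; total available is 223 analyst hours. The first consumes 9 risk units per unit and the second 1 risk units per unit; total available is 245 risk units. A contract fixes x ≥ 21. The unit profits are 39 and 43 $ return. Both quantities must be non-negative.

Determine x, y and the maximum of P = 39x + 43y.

x = 21, y = 34/3, maximum P = 3919/3

Feasible corners and P = 39x + 43y:
  (223/9, 0) → P = 2899/3
  (21, 0) → P = 819
  (21, 34/3) → P = 3919/3

At the optimal vertex, 9x + 3y = 223 and x = 21.
Solving simultaneously gives x = 21, y = 34/3.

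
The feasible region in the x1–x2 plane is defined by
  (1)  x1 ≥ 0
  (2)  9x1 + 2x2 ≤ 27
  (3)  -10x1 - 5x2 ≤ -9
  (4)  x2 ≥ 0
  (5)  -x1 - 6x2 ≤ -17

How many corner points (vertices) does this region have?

3

The feasible vertices (each the meet of two boundaries and inside every other half-plane) are:
  (0, 27/2)
  (0, 17/6)
  (32/13, 63/26)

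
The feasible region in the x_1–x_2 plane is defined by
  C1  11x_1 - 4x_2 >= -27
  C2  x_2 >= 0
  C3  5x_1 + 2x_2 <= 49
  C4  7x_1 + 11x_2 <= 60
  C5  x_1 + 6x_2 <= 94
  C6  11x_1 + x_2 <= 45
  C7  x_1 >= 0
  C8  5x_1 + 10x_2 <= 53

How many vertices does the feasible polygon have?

5

Of the 28 pairwise boundary intersections, those satisfying every inequality are:
  (45/11, 0)
  (0, 0)
  (145/38, 115/38)
  (17/15, 71/15)
  (0, 53/10)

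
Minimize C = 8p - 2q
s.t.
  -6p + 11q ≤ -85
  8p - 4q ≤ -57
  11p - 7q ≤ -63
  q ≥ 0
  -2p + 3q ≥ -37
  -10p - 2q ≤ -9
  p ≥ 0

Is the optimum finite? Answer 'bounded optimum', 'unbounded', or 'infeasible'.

The boundaries 8p - 4q = -57 and p = 0 meet at (0, 57/4), but that point violates -6p + 11q ≤ -85. Every candidate vertex is excluded by some other constraint, so the feasible region is empty.

infeasible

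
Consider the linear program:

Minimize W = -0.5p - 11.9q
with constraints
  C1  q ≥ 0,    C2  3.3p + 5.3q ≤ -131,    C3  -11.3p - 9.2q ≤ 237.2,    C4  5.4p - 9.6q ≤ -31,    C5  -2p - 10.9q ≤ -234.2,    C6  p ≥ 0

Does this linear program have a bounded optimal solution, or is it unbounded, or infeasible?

The boundaries 5.4p - 9.6q = -31 and -2p - 10.9q = -234.2 meet at (95521/3903, 66334/3903), but that point violates 3.3p + 5.3q ≤ -131. Every candidate vertex is excluded by some other constraint, so the feasible region is empty.

infeasible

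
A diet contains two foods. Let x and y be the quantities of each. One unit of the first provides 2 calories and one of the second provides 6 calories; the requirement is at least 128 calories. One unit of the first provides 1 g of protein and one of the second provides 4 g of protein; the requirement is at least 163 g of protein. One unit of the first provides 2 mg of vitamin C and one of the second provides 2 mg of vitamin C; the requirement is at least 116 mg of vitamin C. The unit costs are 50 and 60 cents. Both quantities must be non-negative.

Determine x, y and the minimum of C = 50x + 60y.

Extreme points and C = 50x + 60y:
  (0, 58) → C = 3480
  (163, 0) → C = 8150
  (23, 35) → C = 3250
The feasible region is unbounded (it extends along (0, 1), (1, 0)), but C strictly increases along every unbounded feasible direction, so there is no improving ray and the minimum is attained at a vertex.

At the optimal vertex, x + 4y = 163 and 2x + 2y = 116.
Solving simultaneously gives x = 23, y = 35.

x = 23, y = 35, minimum C = 3250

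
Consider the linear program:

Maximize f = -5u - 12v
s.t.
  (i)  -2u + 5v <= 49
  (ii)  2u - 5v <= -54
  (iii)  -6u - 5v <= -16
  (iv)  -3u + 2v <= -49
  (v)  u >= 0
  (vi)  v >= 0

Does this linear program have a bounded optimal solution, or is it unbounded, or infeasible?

Constraints -2u + 5v ≤ 49 and 2u - 5v ≤ -54 have parallel boundaries but demand opposite sides — no point can satisfy both, so the region is empty.

infeasible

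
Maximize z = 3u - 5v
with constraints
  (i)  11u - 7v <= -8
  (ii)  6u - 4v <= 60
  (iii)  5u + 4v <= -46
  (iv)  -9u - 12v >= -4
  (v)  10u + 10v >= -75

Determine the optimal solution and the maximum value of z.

Corner points and z = 3u - 5v:
  (-71/3, 217/12) → z = -1937/12
  (-16, 17/2) → z = -181/2
  (-94/3, 143/6) → z = -1279/6

u = -16, v = 17/2, maximum z = -181/2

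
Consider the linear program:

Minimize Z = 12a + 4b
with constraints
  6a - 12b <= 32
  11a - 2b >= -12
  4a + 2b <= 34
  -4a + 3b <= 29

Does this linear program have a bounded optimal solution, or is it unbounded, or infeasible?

bounded optimum

Extreme points and Z = 12a + 4b:
  (-26/15, -53/15) → Z = -524/15
  (118/15, 19/15) → Z = 1492/15
  (22/25, 271/25) → Z = 1348/25
  (11/5, 63/5) → Z = 384/5
The feasible region has finitely many vertices and no improving ray; the minimum is -524/15 at (-26/15, -53/15).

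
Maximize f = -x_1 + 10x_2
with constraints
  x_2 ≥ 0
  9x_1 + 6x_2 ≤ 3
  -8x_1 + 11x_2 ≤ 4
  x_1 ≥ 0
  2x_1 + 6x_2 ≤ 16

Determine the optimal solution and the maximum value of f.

x_1 = 3/49, x_2 = 20/49, maximum f = 197/49

Feasible corners and f = -x_1 + 10x_2:
  (1/3, 0) → f = -1/3
  (0, 0) → f = 0
  (3/49, 20/49) → f = 197/49
  (0, 4/11) → f = 40/11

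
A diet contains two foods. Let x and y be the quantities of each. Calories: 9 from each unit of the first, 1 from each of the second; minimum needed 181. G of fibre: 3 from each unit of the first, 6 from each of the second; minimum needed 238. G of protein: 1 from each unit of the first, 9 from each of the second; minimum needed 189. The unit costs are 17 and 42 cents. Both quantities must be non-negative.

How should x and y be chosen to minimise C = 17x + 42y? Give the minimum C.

Extreme points and C = 17x + 42y:
  (0, 181) → C = 7602
  (189, 0) → C = 3213
  (848/51, 533/17) → C = 81574/51
  (48, 47/3) → C = 1474
The feasible region is unbounded (it extends along (0, 1), (1, 0)), but C strictly increases along every unbounded feasible direction, so there is no improving ray and the minimum is attained at a vertex.

The optimum lies where 3x + 6y = 238 and x + 9y = 189.
Solving simultaneously gives x = 48, y = 47/3.

x = 48, y = 47/3, minimum C = 1474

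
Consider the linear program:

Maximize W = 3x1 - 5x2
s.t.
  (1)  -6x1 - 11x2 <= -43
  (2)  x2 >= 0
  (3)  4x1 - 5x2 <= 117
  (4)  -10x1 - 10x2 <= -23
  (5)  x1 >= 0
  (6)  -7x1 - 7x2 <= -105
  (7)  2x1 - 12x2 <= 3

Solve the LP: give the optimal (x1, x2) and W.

x1 = 1389/38, x2 = 111/19, maximum W = 3057/38

Corner points and W = 3x1 - 5x2:
  (1389/38, 111/19) → W = 3057/38
  (0, 15) → W = -75
  (183/14, 27/14) → W = 207/7
The feasible region is unbounded (it extends along (0, 1), (5, 4)), but W strictly decreases along every unbounded feasible direction, so there is no improving ray and the maximum is attained at a vertex.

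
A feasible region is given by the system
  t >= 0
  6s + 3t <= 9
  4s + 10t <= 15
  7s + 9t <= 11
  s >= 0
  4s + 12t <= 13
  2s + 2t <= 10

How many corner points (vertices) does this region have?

5

Of the 21 pairwise boundary intersections, those satisfying every inequality are:
  (3/2, 0)
  (0, 0)
  (16/11, 1/11)
  (5/16, 47/48)
  (0, 13/12)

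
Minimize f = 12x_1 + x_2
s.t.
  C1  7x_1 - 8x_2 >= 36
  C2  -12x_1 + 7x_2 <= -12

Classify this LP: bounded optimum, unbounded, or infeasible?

From the feasible point (-156/47, -348/47), moving in the direction (-7, -12) keeps every constraint satisfied while f decreases without bound.

unbounded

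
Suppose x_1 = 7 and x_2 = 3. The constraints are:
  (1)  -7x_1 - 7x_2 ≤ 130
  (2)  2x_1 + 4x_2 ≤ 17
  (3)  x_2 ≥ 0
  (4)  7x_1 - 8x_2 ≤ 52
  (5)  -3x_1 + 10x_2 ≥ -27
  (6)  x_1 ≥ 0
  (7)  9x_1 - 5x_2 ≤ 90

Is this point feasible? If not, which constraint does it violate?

not feasible — violates (2)

Constraint (2): 2x_1 + 4x_2 = 26, which is not ≤ 17. All other constraints are satisfied.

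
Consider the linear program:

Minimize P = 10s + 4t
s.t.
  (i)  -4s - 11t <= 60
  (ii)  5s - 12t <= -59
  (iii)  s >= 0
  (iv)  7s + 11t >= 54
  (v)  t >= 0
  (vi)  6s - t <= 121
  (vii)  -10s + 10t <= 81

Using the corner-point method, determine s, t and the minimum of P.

Feasible corners and P = 10s + 4t:
  (0, 59/12) → P = 59/3
  (1511/67, 959/67) → P = 18946/67
  (0, 81/10) → P = 162/5
  (1291/50, 848/25) → P = 9847/25

The optimum lies where 5s - 12t = -59 and s = 0.
Solving simultaneously gives s = 0, t = 59/12.

s = 0, t = 59/12, minimum P = 59/3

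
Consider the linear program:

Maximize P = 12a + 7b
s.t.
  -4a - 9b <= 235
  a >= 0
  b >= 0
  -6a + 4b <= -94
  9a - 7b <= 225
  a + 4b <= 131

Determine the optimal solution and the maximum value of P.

a = 1817/43, b = 954/43, maximum P = 28482/43

Feasible corners and P = 12a + 7b:
  (47/3, 0) → P = 188
  (25, 0) → P = 300
  (225/7, 173/7) → P = 3911/7
  (1817/43, 954/43) → P = 28482/43

At the optimal vertex, 9a - 7b = 225 and a + 4b = 131.
Solving simultaneously gives a = 1817/43, b = 954/43.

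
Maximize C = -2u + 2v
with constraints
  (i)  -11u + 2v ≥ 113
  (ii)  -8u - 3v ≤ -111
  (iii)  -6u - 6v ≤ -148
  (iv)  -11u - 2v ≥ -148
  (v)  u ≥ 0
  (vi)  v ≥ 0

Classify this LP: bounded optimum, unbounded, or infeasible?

bounded optimum

Feasible corners and C = -2u + 2v:
  (35/22, 261/4) → C = 2801/22
  (0, 113/2) → C = 113
  (0, 74) → C = 148
The feasible region has finitely many vertices and no improving ray; the maximum is 148 at (0, 74).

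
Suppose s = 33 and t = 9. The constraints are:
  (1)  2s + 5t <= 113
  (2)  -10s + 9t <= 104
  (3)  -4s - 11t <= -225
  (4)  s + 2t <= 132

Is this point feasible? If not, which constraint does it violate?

(1): 111 ≤ 113 ✓
(2): -249 ≤ 104 ✓
(3): -231 ≤ -225 ✓
(4): 51 ≤ 132 ✓

feasible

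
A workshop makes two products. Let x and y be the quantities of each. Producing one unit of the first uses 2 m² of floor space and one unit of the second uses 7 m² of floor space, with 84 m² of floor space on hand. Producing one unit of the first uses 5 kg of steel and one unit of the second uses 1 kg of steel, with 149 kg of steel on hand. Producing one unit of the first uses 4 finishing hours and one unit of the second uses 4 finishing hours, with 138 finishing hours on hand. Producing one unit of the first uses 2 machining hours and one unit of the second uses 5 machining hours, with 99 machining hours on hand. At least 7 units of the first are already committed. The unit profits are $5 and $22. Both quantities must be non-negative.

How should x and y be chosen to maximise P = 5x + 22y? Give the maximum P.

x = 7, y = 10, maximum P = 255

Vertices and P = 5x + 22y:
  (149/5, 0) → P = 149
  (7, 0) → P = 35
  (959/33, 122/33) → P = 2493/11
  (7, 10) → P = 255

At the optimal vertex, 2x + 7y = 84 and x = 7.
Solving simultaneously gives x = 7, y = 10.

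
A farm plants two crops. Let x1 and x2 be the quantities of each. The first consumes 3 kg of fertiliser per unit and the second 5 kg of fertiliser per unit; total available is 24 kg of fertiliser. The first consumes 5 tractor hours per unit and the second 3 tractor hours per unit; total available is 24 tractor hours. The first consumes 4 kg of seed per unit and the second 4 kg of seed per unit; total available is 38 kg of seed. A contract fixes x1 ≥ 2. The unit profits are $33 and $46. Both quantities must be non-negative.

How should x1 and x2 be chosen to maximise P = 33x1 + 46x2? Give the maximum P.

x1 = 3, x2 = 3, maximum P = 237

Corner points and P = 33x1 + 46x2:
  (24/5, 0) → P = 792/5
  (2, 0) → P = 66
  (3, 3) → P = 237
  (2, 18/5) → P = 1158/5

The binding constraints are 3x1 + 5x2 = 24 and 5x1 + 3x2 = 24.
Solving simultaneously gives x1 = 3, x2 = 3.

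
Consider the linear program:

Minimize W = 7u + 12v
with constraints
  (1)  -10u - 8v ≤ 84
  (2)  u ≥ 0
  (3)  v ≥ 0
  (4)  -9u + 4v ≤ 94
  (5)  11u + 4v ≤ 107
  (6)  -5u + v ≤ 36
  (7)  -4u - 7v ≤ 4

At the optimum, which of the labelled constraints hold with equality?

Feasible corners and W = 7u + 12v:
  (0, 0) → W = 0
  (0, 47/2) → W = 282
  (107/11, 0) → W = 749/11
  (13/20, 1997/80) → W = 3041/10

The minimum is at (0, 0). Substituting into each constraint, equality holds for (2) and (3); the remaining constraints have slack.

(2) and (3)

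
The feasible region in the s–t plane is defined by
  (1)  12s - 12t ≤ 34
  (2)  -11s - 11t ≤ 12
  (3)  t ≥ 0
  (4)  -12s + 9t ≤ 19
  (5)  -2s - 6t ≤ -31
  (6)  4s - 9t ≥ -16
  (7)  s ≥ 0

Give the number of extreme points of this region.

The feasible vertices (each the meet of two boundaries and inside every other half-plane) are:
  (6, 19/6)
  (83/10, 82/15)
  (61/14, 26/7)

3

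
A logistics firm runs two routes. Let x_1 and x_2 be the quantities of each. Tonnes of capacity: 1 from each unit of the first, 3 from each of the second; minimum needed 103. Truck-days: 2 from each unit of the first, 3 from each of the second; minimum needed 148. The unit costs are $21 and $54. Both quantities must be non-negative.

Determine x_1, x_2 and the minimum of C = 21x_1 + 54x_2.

x_1 = 45, x_2 = 58/3, minimum C = 1989

The feasible region is unbounded (it extends along (0, 1), (1, 0)), but C strictly increases along every unbounded feasible direction, so there is no improving ray and the minimum is attained at a vertex.

At the optimal vertex, x_1 + 3x_2 = 103 and 2x_1 + 3x_2 = 148.
Solving simultaneously gives x_1 = 45, x_2 = 58/3.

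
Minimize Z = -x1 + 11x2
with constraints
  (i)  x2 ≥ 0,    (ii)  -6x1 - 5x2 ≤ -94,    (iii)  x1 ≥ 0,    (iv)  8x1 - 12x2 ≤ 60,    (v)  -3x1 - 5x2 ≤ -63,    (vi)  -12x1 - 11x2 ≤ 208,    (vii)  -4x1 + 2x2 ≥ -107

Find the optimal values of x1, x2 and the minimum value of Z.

x1 = 264/19, x2 = 81/19, minimum Z = 33

The feasible region is unbounded (it extends along (0, 1), (1, 2)), but Z strictly increases along every unbounded feasible direction, so there is no improving ray and the minimum is attained at a vertex.

The binding constraints are 8x1 - 12x2 = 60 and -3x1 - 5x2 = -63.
Solving simultaneously gives x1 = 264/19, x2 = 81/19.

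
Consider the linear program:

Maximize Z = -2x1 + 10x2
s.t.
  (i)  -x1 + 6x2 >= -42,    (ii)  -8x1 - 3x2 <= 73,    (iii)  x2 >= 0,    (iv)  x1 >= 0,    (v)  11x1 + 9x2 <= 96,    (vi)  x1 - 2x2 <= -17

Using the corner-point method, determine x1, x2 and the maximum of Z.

x1 = 0, x2 = 32/3, maximum Z = 320/3

Extreme points and Z = -2x1 + 10x2:
  (0, 32/3) → Z = 320/3
  (0, 17/2) → Z = 85
  (39/31, 283/31) → Z = 2752/31

At the optimal vertex, x1 = 0 and 11x1 + 9x2 = 96.
Solving simultaneously gives x1 = 0, x2 = 32/3.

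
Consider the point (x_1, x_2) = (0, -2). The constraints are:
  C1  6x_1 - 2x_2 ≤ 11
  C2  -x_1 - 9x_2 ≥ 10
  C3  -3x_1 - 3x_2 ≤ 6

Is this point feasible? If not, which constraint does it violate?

C1: 4 ≤ 11 ✓
C2: 18 ≥ 10 ✓
C3: 6 ≤ 6 ✓

feasible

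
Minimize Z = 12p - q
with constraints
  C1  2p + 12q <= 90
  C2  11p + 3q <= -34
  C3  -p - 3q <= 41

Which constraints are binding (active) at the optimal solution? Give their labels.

Extreme points and Z = 12p - q:
  (-113/21, 529/63) → Z = -4597/63
  (-127, 86/3) → Z = -4658/3
  (7/10, -139/10) → Z = 223/10

The minimum is at (-127, 86/3). Substituting into each constraint, equality holds for C1 and C3; the remaining constraints have slack.

C1 and C3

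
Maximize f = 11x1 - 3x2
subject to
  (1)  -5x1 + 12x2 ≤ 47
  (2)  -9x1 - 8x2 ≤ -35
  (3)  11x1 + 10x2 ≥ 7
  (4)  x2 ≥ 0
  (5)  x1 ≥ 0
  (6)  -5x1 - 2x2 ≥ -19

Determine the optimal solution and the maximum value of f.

x1 = 41/11, x2 = 2/11, maximum f = 445/11

Feasible corners and f = 11x1 - 3x2:
  (11/37, 299/74) → f = -655/74
  (67/35, 33/7) → f = 242/35
  (41/11, 2/11) → f = 445/11

The optimum lies where -9x1 - 8x2 = -35 and -5x1 - 2x2 = -19.
Solving simultaneously gives x1 = 41/11, x2 = 2/11.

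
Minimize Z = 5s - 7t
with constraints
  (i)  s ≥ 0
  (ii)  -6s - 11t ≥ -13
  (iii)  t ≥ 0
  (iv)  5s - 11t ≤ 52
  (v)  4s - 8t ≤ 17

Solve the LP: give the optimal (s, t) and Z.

s = 0, t = 13/11, minimum Z = -91/11

Vertices and Z = 5s - 7t:
  (0, 13/11) → Z = -91/11
  (0, 0) → Z = 0
  (13/6, 0) → Z = 65/6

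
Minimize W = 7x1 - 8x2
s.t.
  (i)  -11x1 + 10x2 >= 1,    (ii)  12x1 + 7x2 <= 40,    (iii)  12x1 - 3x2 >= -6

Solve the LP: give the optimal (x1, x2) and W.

Corner points and W = 7x1 - 8x2:
  (393/197, 452/197) → W = -865/197
  (-19/29, -18/29) → W = 11/29
  (13/20, 23/5) → W = -129/4

x1 = 13/20, x2 = 23/5, minimum W = -129/4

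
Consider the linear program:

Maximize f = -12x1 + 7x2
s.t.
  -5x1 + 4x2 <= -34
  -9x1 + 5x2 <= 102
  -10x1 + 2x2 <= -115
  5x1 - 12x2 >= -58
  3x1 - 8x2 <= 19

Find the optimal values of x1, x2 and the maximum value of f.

x1 = 196/15, x2 = 47/6, maximum f = -3059/30

The feasible region is unbounded (it extends along (8, 3), (12, 5)), but f strictly decreases along every unbounded feasible direction, so there is no improving ray and the maximum is attained at a vertex.

At the optimal vertex, -5x1 + 4x2 = -34 and -10x1 + 2x2 = -115.
Solving simultaneously gives x1 = 196/15, x2 = 47/6.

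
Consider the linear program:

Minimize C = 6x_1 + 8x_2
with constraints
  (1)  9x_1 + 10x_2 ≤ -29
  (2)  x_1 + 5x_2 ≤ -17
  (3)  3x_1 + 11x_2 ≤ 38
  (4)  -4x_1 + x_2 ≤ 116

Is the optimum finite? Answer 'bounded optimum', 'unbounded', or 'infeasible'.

unbounded

From the feasible point (5/7, -124/35), moving in the direction (10, -9) keeps every constraint satisfied while C decreases without bound.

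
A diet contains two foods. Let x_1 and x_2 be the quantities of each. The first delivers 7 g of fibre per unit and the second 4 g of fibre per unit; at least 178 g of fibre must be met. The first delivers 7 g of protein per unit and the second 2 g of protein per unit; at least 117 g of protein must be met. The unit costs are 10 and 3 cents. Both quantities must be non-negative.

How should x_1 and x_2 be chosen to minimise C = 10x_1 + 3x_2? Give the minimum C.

x_1 = 8, x_2 = 61/2, minimum C = 343/2

Vertices and C = 10x_1 + 3x_2:
  (0, 117/2) → C = 351/2
  (178/7, 0) → C = 1780/7
  (8, 61/2) → C = 343/2
The feasible region is unbounded (it extends along (0, 1), (1, 0)), but C strictly increases along every unbounded feasible direction, so there is no improving ray and the minimum is attained at a vertex.

The optimum lies where 7x_1 + 4x_2 = 178 and 7x_1 + 2x_2 = 117.
Solving simultaneously gives x_1 = 8, x_2 = 61/2.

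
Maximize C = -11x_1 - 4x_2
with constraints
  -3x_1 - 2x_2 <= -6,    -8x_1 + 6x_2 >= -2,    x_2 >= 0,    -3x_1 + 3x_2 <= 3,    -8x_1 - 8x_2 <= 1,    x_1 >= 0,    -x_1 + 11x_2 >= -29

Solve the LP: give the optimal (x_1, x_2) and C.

Extreme points and C = -11x_1 - 4x_2:
  (20/17, 21/17) → C = -304/17
  (4/5, 9/5) → C = -16
  (4, 5) → C = -64

At the optimal vertex, -3x_1 - 2x_2 = -6 and -3x_1 + 3x_2 = 3.
Solving simultaneously gives x_1 = 4/5, x_2 = 9/5.

x_1 = 4/5, x_2 = 9/5, maximum C = -16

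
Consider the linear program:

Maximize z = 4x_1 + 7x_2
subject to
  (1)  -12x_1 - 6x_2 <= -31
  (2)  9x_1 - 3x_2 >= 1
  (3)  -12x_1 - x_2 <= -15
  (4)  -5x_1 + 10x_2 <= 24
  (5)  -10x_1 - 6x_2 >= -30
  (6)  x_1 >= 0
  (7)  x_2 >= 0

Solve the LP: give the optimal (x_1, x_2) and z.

x_1 = 6/5, x_2 = 3, maximum z = 129/5

The binding constraints are -5x_1 + 10x_2 = 24 and -10x_1 - 6x_2 = -30.
Solving simultaneously gives x_1 = 6/5, x_2 = 3.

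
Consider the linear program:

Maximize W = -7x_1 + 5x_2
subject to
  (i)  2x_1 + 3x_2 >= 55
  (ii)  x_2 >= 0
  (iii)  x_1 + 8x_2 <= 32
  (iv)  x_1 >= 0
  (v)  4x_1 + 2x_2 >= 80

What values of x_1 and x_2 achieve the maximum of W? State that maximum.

Extreme points and W = -7x_1 + 5x_2:
  (55/2, 0) → W = -385/2
  (344/13, 9/13) → W = -2363/13
  (32, 0) → W = -224

x_1 = 344/13, x_2 = 9/13, maximum W = -2363/13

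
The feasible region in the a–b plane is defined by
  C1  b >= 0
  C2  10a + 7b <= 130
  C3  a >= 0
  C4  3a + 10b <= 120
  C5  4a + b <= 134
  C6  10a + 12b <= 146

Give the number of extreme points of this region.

5

Pairwise boundary intersections that survive every other constraint:
  (13, 0)
  (0, 0)
  (269/25, 16/5)
  (0, 12)
  (5/16, 381/32)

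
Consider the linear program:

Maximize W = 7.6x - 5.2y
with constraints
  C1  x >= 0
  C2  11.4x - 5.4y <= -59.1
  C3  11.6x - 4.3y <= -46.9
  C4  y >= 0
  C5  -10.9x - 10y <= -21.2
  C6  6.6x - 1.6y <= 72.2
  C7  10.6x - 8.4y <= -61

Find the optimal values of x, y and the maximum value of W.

The feasible region is unbounded (it extends along (0, 1), (8, 33)), but W strictly decreases along every unbounded feasible direction, so there is no improving ray and the maximum is attained at a vertex.

The binding constraints are x = 0 and 11.4x - 5.4y = -59.1.
Solving simultaneously gives x = 0, y = 197/18.

x = 0, y = 197/18, maximum W = -2561/45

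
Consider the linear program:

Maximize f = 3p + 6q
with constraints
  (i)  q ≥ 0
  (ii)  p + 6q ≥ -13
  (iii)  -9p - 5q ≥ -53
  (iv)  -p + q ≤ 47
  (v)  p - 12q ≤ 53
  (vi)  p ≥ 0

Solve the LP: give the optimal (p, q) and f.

p = 0, q = 53/5, maximum f = 318/5

Feasible corners and f = 3p + 6q:
  (53/9, 0) → f = 53/3
  (0, 0) → f = 0
  (0, 53/5) → f = 318/5

At the optimal vertex, -9p - 5q = -53 and p = 0.
Solving simultaneously gives p = 0, q = 53/5.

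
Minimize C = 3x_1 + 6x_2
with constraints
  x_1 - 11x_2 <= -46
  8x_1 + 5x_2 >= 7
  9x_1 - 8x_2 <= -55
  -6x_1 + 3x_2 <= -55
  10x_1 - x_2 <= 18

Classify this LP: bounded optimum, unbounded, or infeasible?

infeasible

The boundaries 8x_1 + 5x_2 = 7 and 9x_1 - 8x_2 = -55 meet at (-219/109, 503/109), but that point violates -6x_1 + 3x_2 ≤ -55. Every candidate vertex is excluded by some other constraint, so the feasible region is empty.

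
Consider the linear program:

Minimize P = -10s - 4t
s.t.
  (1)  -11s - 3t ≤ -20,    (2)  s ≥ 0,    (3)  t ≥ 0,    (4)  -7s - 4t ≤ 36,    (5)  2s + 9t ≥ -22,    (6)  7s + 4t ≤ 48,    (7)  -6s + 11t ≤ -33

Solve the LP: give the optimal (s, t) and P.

s = 48/7, t = 0, minimum P = -480/7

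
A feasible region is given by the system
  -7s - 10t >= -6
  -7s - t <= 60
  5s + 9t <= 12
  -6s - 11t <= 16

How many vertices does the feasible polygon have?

Pairwise boundary intersections that survive every other constraint:
  (-66/13, 54/13)
  (226/17, -148/17)
  (-276/29, 192/29)
  (-644/71, 248/71)

4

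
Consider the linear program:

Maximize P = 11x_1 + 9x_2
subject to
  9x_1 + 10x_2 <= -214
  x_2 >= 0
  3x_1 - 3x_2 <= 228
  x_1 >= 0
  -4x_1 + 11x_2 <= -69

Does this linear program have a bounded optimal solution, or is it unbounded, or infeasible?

infeasible

The boundaries 9x_1 + 10x_2 = -214 and 3x_1 - 3x_2 = 228 meet at (546/19, -898/19), but that point violates x_2 ≥ 0. Every candidate vertex is excluded by some other constraint, so the feasible region is empty.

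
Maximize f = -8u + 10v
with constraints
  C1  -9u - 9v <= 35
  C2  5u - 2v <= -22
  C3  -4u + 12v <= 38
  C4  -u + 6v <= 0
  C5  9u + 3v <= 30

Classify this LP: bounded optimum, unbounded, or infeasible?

infeasible

The boundaries -9u - 9v = 35 and 5u - 2v = -22 meet at (-268/63, 23/63), but that point violates -u + 6v ≤ 0. Every candidate vertex is excluded by some other constraint, so the feasible region is empty.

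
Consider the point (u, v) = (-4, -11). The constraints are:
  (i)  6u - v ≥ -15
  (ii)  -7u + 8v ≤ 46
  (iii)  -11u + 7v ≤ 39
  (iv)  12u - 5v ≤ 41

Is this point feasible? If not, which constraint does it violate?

feasible

(i): -13 ≥ -15 ✓
(ii): -60 ≤ 46 ✓
(iii): -33 ≤ 39 ✓
(iv): 7 ≤ 41 ✓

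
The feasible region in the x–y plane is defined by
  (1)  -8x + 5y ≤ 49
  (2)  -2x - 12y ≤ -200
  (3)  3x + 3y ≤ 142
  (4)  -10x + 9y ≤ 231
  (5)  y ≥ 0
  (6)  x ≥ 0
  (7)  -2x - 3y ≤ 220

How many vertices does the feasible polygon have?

3

The feasible vertices (each the meet of two boundaries and inside every other half-plane) are:
  (206/53, 849/53)
  (563/39, 1283/39)
  (184/5, 158/15)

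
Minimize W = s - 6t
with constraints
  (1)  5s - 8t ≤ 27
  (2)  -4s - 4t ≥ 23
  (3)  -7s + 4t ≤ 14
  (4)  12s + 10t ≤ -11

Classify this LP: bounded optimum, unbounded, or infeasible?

Corner points and W = s - 6t:
  (-19/13, -223/52) → W = 631/26
  (-55/9, -259/36) → W = 667/18
  (-37/11, -105/44) → W = 241/22
The feasible region has finitely many vertices and no improving ray; the minimum is 241/22 at (-37/11, -105/44).

bounded optimum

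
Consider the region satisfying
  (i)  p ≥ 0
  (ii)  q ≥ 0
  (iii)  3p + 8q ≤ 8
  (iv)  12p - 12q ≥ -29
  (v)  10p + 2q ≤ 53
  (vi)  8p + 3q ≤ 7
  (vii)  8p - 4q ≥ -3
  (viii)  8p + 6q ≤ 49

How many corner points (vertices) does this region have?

5

Pairwise boundary intersections that survive every other constraint:
  (0, 0)
  (0, 3/4)
  (7/8, 0)
  (32/55, 43/55)
  (2/19, 73/76)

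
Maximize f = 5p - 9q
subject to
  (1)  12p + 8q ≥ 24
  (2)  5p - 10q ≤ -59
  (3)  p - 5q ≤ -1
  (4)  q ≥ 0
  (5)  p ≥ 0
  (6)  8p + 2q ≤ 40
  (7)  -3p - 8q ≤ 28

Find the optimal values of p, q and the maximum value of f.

The optimum lies where 5p - 10q = -59 and 8p + 2q = 40.
Solving simultaneously gives p = 47/15, q = 112/15.

p = 47/15, q = 112/15, maximum f = -773/15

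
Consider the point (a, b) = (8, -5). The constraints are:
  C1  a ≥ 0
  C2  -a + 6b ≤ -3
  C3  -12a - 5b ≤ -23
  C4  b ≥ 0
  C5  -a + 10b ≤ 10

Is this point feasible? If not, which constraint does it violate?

Constraint C4: b = -5, which is not ≥ 0. All other constraints are satisfied.

not feasible — violates C4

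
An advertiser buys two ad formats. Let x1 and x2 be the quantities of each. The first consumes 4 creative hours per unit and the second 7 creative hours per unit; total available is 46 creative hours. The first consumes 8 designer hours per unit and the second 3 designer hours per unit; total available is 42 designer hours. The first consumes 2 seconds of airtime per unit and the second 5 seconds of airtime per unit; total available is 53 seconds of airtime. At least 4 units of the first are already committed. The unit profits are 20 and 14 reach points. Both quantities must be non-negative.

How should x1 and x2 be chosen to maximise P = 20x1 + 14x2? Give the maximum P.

Extreme points and P = 20x1 + 14x2:
  (21/4, 0) → P = 105
  (4, 0) → P = 80
  (4, 10/3) → P = 380/3

The optimum lies where 8x1 + 3x2 = 42 and x1 = 4.
Solving simultaneously gives x1 = 4, x2 = 10/3.

x1 = 4, x2 = 10/3, maximum P = 380/3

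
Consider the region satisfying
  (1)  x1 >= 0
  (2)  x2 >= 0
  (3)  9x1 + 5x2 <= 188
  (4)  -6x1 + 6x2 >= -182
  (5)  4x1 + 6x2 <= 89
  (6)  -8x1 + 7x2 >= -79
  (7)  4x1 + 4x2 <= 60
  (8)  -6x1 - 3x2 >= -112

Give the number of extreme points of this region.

Intersecting each pair of boundary lines and keeping only the points that satisfy every inequality leaves:
  (0, 0)
  (0, 89/6)
  (79/8, 0)
  (1/2, 29/2)
  (184/15, 41/15)

5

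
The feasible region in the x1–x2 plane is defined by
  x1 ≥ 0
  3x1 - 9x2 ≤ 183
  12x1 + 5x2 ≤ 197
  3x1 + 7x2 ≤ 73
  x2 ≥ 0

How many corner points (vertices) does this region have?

Intersecting each pair of boundary lines and keeping only the points that satisfy every inequality leaves:
  (0, 73/7)
  (0, 0)
  (338/23, 95/23)
  (197/12, 0)

4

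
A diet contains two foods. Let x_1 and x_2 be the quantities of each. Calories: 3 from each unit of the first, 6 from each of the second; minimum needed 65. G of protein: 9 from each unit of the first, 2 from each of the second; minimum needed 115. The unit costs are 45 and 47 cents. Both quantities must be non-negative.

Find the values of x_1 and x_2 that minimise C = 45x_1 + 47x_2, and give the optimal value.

Feasible corners and C = 45x_1 + 47x_2:
  (0, 115/2) → C = 5405/2
  (65/3, 0) → C = 975
  (35/3, 5) → C = 760
The feasible region is unbounded (it extends along (0, 1), (1, 0)), but C strictly increases along every unbounded feasible direction, so there is no improving ray and the minimum is attained at a vertex.

The optimum lies where 3x_1 + 6x_2 = 65 and 9x_1 + 2x_2 = 115.
Solving simultaneously gives x_1 = 35/3, x_2 = 5.

x_1 = 35/3, x_2 = 5, minimum C = 760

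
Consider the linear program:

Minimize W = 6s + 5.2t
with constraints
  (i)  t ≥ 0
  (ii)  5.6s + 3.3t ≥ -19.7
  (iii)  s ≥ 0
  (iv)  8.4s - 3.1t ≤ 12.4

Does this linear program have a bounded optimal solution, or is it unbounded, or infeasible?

Corner points and W = 6s + 5.2t:
  (0, 0) → W = 0
  (31/21, 0) → W = 62/7
The feasible region has finitely many vertices and no improving ray; the minimum is 0 at (0, 0).

bounded optimum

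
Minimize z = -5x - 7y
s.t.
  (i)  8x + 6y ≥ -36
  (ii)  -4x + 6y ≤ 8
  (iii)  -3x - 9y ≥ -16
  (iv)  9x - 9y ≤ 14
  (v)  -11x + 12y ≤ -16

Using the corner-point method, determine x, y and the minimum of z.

Vertices and z = -5x - 7y:
  (-40/21, -218/63) → z = 2126/63
  (-56/27, -262/81) → z = 2674/81
  (5/2, 17/18) → z = -172/9
  (112/45, 128/135) → z = -2576/135

At the optimal vertex, -3x - 9y = -16 and 9x - 9y = 14.
Solving simultaneously gives x = 5/2, y = 17/18.

x = 5/2, y = 17/18, minimum z = -172/9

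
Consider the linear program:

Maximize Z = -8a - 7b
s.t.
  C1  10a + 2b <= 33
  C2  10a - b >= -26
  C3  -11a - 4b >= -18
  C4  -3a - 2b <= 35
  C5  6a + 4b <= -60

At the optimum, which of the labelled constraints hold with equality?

C1 and C4

Extreme points and Z = -8a - 7b:
  (68/7, -449/14) → Z = 2055/14
  (9, -57/2) → Z = 255/2
  (-87/23, -272/23) → Z = 2600/23
  (-82/23, -222/23) → Z = 2210/23

The maximum is at (68/7, -449/14). Substituting into each constraint, equality holds for C1 and C4; the remaining constraints have slack.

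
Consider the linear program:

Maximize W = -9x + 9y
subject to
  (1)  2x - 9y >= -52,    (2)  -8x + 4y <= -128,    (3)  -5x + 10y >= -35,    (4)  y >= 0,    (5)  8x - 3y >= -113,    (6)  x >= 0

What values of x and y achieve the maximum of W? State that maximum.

x = 85/4, y = 21/2, maximum W = -387/4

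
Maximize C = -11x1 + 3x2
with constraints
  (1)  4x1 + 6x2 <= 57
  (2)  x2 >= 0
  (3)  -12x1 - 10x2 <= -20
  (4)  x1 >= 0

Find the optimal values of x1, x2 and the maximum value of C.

Extreme points and C = -11x1 + 3x2:
  (57/4, 0) → C = -627/4
  (0, 19/2) → C = 57/2
  (5/3, 0) → C = -55/3
  (0, 2) → C = 6

The optimum lies where 4x1 + 6x2 = 57 and x1 = 0.
Solving simultaneously gives x1 = 0, x2 = 19/2.

x1 = 0, x2 = 19/2, maximum C = 57/2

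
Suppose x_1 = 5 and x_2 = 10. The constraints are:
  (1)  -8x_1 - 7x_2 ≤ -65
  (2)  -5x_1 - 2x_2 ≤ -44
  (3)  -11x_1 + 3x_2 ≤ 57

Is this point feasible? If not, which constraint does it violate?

feasible

(1): -110 ≤ -65 ✓
(2): -45 ≤ -44 ✓
(3): -25 ≤ 57 ✓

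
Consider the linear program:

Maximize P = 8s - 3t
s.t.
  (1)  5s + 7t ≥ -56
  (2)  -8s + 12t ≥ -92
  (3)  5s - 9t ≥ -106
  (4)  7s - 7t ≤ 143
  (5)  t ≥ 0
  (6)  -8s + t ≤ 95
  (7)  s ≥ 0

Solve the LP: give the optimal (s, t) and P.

s = 2029/28, t = 1457/28, maximum P = 11861/28

Extreme points and P = 8s - 3t:
  (268/7, 125/7) → P = 1769/7
  (23/2, 0) → P = 92
  (2029/28, 1457/28) → P = 11861/28
  (0, 106/9) → P = -106/3
  (0, 0) → P = 0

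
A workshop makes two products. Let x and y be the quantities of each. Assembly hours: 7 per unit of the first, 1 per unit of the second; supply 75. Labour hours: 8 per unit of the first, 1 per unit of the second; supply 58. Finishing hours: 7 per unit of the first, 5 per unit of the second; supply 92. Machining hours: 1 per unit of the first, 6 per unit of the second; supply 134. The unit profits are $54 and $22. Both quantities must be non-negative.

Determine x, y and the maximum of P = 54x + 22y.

Corner points and P = 54x + 22y:
  (0, 0) → P = 0
  (0, 92/5) → P = 2024/5
  (29/4, 0) → P = 783/2
  (6, 10) → P = 544

x = 6, y = 10, maximum P = 544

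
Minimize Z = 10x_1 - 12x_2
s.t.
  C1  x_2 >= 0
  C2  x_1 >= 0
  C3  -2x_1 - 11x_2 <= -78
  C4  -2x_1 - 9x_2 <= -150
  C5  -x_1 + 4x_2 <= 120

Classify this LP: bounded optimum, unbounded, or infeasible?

bounded optimum

Extreme points and Z = 10x_1 - 12x_2:
  (75, 0) → Z = 750
  (0, 50/3) → Z = -200
  (0, 30) → Z = -360
The feasible region has finitely many vertices and no improving ray; the minimum is -360 at (0, 30).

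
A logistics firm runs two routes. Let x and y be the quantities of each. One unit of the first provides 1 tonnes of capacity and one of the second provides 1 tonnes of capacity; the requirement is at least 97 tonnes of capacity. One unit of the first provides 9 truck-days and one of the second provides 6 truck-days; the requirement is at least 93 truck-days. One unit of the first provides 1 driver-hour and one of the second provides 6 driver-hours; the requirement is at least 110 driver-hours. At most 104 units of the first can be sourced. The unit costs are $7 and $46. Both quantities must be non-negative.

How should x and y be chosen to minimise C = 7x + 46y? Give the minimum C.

x = 104, y = 1, minimum C = 774

Corner points and C = 7x + 46y:
  (0, 97) → C = 4462
  (472/5, 13/5) → C = 3902/5
  (104, 1) → C = 774
The feasible region is unbounded (it extends along (0, 1)), but C strictly increases along every unbounded feasible direction, so there is no improving ray and the minimum is attained at a vertex.

At the optimal vertex, x + 6y = 110 and x = 104.
Solving simultaneously gives x = 104, y = 1.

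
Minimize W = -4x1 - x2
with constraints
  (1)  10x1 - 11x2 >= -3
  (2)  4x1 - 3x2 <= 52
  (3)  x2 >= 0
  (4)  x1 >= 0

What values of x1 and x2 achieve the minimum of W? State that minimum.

x1 = 83/2, x2 = 38, minimum W = -204

The binding constraints are 10x1 - 11x2 = -3 and 4x1 - 3x2 = 52.
Solving simultaneously gives x1 = 83/2, x2 = 38.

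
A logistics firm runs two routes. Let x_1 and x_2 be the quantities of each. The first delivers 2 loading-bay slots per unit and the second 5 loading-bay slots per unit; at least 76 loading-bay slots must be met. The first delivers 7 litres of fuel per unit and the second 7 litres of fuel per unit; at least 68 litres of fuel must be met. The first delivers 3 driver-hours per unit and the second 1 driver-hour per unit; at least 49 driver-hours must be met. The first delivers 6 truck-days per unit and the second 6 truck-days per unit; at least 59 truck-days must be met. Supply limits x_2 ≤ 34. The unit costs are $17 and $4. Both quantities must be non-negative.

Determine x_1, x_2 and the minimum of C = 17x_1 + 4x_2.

x_1 = 5, x_2 = 34, minimum C = 221

Feasible corners and C = 17x_1 + 4x_2:
  (38, 0) → C = 646
  (13, 10) → C = 261
  (5, 34) → C = 221
The feasible region is unbounded (it extends along (1, 0)), but C strictly increases along every unbounded feasible direction, so there is no improving ray and the minimum is attained at a vertex.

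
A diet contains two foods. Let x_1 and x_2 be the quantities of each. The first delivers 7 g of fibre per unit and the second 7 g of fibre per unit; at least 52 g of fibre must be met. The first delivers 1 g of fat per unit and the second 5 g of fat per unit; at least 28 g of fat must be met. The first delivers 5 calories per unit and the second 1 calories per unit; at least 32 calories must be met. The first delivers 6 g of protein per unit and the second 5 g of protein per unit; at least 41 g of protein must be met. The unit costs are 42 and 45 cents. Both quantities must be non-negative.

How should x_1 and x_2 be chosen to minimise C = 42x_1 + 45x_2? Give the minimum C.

Extreme points and C = 42x_1 + 45x_2:
  (0, 32) → C = 1440
  (28, 0) → C = 1176
  (11/2, 9/2) → C = 867/2
The feasible region is unbounded (it extends along (0, 1), (1, 0)), but C strictly increases along every unbounded feasible direction, so there is no improving ray and the minimum is attained at a vertex.

At the optimal vertex, x_1 + 5x_2 = 28 and 5x_1 + x_2 = 32.
Solving simultaneously gives x_1 = 11/2, x_2 = 9/2.

x_1 = 11/2, x_2 = 9/2, minimum C = 867/2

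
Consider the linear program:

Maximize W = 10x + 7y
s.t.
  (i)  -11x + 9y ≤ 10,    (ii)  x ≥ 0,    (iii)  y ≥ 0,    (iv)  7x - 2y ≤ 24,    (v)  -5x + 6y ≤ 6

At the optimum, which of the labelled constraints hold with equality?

(iv) and (v)

Extreme points and W = 10x + 7y:
  (0, 0) → W = 0
  (0, 1) → W = 7
  (24/7, 0) → W = 240/7
  (39/8, 81/16) → W = 1347/16

The maximum is at (39/8, 81/16). Substituting into each constraint, equality holds for (iv) and (v); the remaining constraints have slack.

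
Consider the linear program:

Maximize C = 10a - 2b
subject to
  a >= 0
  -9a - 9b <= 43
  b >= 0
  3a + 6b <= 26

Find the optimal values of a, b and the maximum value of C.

Corner points and C = 10a - 2b:
  (0, 0) → C = 0
  (0, 13/3) → C = -26/3
  (26/3, 0) → C = 260/3

a = 26/3, b = 0, maximum C = 260/3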